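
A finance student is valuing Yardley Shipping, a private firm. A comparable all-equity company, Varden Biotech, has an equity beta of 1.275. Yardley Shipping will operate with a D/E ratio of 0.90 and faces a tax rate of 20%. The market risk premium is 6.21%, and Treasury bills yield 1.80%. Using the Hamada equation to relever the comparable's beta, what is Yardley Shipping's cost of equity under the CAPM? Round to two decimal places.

β_L = β_U × [1 + (1 − t)(D/E)] = 1.275 × [1 + (1 − 0.20) × 0.90]
    = 1.275 × [1 + 0.80 × 0.90] = 1.275 × 1.7200 = 2.1930
E(R) = R_f + β_L × MRP = 1.80% + 2.1930 × 6.21% = 15.42%

15.42%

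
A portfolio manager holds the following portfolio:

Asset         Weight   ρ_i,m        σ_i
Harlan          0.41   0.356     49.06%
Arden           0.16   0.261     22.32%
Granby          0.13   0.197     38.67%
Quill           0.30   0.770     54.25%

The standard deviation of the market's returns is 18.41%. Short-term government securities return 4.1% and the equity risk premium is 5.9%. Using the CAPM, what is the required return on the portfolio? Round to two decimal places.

β_Harlan = 0.356 × 49.06% / 18.41% = 0.9487
β_Arden = 0.261 × 22.32% / 18.41% = 0.3164
β_Granby = 0.197 × 38.67% / 18.41% = 0.4138
β_Quill = 0.770 × 54.25% / 18.41% = 2.2690
β_P = Σ w_i β_i = 0.41×0.9487 + 0.16×0.3164 + 0.13×0.4138 + 0.30×2.2690 = 1.1741
E(R_P) = R_f + β_P × MRP = 4.1% + 1.1741 × 5.9% = 11.03%

11.03%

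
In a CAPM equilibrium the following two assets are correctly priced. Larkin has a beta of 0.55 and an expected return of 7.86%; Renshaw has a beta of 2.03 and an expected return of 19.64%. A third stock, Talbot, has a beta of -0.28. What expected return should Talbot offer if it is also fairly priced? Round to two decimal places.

1.25%

MRP (SML slope) = (19.64% − 7.86%) / (2.03 − 0.55) = 11.78% / 1.48 = 7.9595%
R_f (intercept) = 7.86% − 0.55 × 7.9595% = 3.4823%
E(R_Talbot) = R_f + β × MRP = 3.4823% + -0.28 × 7.9595% = 1.25%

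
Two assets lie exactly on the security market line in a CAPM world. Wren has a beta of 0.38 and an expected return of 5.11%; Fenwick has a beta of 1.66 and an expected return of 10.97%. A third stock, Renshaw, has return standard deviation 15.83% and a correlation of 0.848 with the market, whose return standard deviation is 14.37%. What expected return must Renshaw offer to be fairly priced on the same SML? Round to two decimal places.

MRP = (10.97% − 5.11%) / (1.66 − 0.38) = 4.5781%
R_f = 5.11% − 0.38 × 4.5781% = 3.3703%
β_Renshaw = ρ·σ_i/σ_m = 0.848 × 15.83 / 14.37 = 0.9342
E(R_Renshaw) = R_f + β × MRP = 3.3703% + 0.9342 × 4.5781% = 7.65%

7.65%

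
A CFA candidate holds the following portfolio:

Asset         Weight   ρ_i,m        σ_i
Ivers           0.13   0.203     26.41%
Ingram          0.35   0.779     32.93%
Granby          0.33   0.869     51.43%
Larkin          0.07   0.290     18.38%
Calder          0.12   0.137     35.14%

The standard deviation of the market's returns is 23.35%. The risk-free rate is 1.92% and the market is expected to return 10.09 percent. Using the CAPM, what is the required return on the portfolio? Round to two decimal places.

10.80%

β_Ivers = 0.203 × 26.41% / 23.35% = 0.2296
β_Ingram = 0.779 × 32.93% / 23.35% = 1.0986
β_Granby = 0.869 × 51.43% / 23.35% = 1.9140
β_Larkin = 0.290 × 18.38% / 23.35% = 0.2283
β_Calder = 0.137 × 35.14% / 23.35% = 0.2062
β_P = Σ w_i β_i = 0.13×0.2296 + 0.35×1.0986 + 0.33×1.9140 + 0.07×0.2283 + 0.12×0.2062 = 1.0867
MRP = 10.09% − 1.92% = 8.17%
E(R_P) = R_f + β_P × MRP = 1.92% + 1.0867 × 8.17% = 10.80%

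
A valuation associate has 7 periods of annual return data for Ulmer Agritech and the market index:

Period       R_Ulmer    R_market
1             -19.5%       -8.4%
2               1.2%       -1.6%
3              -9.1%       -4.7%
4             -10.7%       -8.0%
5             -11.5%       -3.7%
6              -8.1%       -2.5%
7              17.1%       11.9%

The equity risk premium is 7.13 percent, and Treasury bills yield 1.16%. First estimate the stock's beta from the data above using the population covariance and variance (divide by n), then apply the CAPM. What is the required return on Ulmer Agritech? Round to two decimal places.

Mean R_i = (-19.5 + 1.2 − 9.1 − 10.7 − 11.5 − 8.1 + 17.1) / 7 = -5.8000%
Mean R_m = (-8.4 − 1.6 − 4.7 − 8.0 − 3.7 − 2.5 + 11.9) / 7 = -2.4286%
Σ(R_i − R̄_i)(R_m − R̄_m) = 457.9400  ⇒  Cov = 457.9400 / 7 = 65.4200
Σ(R_m − R̄_m)² = 279.4743  ⇒  Var(R_m) = 279.4743 / 7 = 39.9249
β = Cov / Var(R_m) = 65.4200 / 39.9249 = 1.6386
E(R) = R_f + β × MRP = 1.16% + 1.6386 × 7.13% = 12.84%

12.84%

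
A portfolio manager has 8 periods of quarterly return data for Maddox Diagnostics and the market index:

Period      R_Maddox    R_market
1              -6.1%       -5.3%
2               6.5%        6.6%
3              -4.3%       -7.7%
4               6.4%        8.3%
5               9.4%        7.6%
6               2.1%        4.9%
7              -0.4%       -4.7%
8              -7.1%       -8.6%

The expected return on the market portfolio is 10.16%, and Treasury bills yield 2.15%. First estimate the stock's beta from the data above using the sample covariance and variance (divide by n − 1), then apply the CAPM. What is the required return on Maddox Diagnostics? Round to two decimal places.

Mean R_i = (-6.1 + 6.5 − 4.3 + 6.4 + 9.4 + 2.1 − 0.4 − 7.1) / 8 = 0.8125%
Mean R_m = (-5.3 + 6.6 − 7.7 + 8.3 + 7.6 + 4.9 − 4.7 − 8.6) / 8 = 0.1375%
Σ(R_i − R̄_i)(R_m − R̄_m) = 305.2363  ⇒  Cov = 305.2363 / 7 = 43.6052
Σ(R_m − R̄_m)² = 377.4988  ⇒  Var(R_m) = 377.4988 / 7 = 53.9284
β = Cov / Var(R_m) = 43.6052 / 53.9284 = 0.8086
MRP = 10.16% − 2.15% = 8.01%
E(R) = R_f + β × MRP = 2.15% + 0.8086 × 8.01% = 8.63%

8.63%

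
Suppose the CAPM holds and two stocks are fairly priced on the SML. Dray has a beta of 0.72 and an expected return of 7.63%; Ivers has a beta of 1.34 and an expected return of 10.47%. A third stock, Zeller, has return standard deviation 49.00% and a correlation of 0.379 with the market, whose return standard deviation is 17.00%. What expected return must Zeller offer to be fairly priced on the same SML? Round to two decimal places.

9.34%

MRP = (10.47% − 7.63%) / (1.34 − 0.72) = 4.5806%
R_f = 7.63% − 0.72 × 4.5806% = 4.3320%
β_Zeller = ρ·σ_i/σ_m = 0.379 × 49.00 / 17.00 = 1.0924
E(R_Zeller) = R_f + β × MRP = 4.3320% + 1.0924 × 4.5806% = 9.34%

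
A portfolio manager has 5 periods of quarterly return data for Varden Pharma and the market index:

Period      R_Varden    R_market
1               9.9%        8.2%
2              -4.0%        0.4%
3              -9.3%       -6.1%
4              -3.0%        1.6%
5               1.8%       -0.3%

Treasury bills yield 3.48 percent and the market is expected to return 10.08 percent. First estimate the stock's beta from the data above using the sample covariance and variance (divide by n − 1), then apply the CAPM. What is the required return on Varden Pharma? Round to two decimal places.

Mean R_i = (9.9 − 4.0 − 9.3 − 3.0 + 1.8) / 5 = -0.9200%
Mean R_m = (8.2 + 0.4 − 6.1 + 1.6 − 0.3) / 5 = 0.7600%
Σ(R_i − R̄_i)(R_m − R̄_m) = 134.4660  ⇒  Cov = 134.4660 / 4 = 33.6165
Σ(R_m − R̄_m)² = 104.3720  ⇒  Var(R_m) = 104.3720 / 4 = 26.0930
β = Cov / Var(R_m) = 33.6165 / 26.0930 = 1.2883
MRP = 10.08% − 3.48% = 6.60%
E(R) = R_f + β × MRP = 3.48% + 1.2883 × 6.60% = 11.98%

11.98%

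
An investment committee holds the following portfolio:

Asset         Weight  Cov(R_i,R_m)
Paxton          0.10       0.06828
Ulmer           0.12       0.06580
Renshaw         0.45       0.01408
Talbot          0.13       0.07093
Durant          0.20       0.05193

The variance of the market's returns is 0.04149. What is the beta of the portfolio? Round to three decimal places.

0.980

β_Paxton = 0.06828 / 0.04149 = 1.6457
β_Ulmer = 0.06580 / 0.04149 = 1.5859
β_Renshaw = 0.01408 / 0.04149 = 0.3394
β_Talbot = 0.07093 / 0.04149 = 1.7096
β_Durant = 0.05193 / 0.04149 = 1.2516
β_P = Σ w_i β_i = 0.10×1.6457 + 0.12×1.5859 + 0.45×0.3394 + 0.13×1.7096 + 0.20×1.2516 = 0.9802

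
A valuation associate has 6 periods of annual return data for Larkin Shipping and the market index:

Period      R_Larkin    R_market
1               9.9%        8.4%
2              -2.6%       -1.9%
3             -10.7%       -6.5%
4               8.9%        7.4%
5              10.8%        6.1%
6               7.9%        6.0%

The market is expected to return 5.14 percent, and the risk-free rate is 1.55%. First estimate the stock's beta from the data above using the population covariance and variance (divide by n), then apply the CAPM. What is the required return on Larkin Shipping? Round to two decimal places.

6.67%

Mean R_i = (9.9 − 2.6 − 10.7 + 8.9 + 10.8 + 7.9) / 6 = 4.0333%
Mean R_m = (8.4 − 1.9 − 6.5 + 7.4 + 6.1 + 6.0) / 6 = 3.2500%
Σ(R_i − R̄_i)(R_m − R̄_m) = 258.1400  ⇒  Cov = 258.1400 / 6 = 43.0233
Σ(R_m − R̄_m)² = 181.0150  ⇒  Var(R_m) = 181.0150 / 6 = 30.1692
β = Cov / Var(R_m) = 43.0233 / 30.1692 = 1.4261
MRP = 5.14% − 1.55% = 3.59%
E(R) = R_f + β × MRP = 1.55% + 1.4261 × 3.59% = 6.67%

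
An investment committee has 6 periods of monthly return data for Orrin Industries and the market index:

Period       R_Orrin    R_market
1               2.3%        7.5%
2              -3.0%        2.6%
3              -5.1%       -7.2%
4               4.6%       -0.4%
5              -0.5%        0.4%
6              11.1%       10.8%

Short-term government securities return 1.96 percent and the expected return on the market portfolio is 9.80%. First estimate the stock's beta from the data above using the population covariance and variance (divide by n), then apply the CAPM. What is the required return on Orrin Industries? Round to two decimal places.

Mean R_i = (2.3 − 3.0 − 5.1 + 4.6 − 0.5 + 11.1) / 6 = 1.5667%
Mean R_m = (7.5 + 2.6 − 7.2 − 0.4 + 0.4 + 10.8) / 6 = 2.2833%
Σ(R_i − R̄_i)(R_m − R̄_m) = 142.5467  ⇒  Cov = 142.5467 / 6 = 23.7578
Σ(R_m − R̄_m)² = 200.5283  ⇒  Var(R_m) = 200.5283 / 6 = 33.4214
β = Cov / Var(R_m) = 23.7578 / 33.4214 = 0.7109
MRP = 9.80% − 1.96% = 7.84%
E(R) = R_f + β × MRP = 1.96% + 0.7109 × 7.84% = 7.53%

7.53%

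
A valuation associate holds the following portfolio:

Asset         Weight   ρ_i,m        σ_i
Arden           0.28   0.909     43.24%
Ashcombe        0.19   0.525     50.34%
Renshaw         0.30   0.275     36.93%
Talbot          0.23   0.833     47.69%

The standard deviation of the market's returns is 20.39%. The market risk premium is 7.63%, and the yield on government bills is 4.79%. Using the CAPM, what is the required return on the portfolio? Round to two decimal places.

15.35%

β_Arden = 0.909 × 43.24% / 20.39% = 1.9277
β_Ashcombe = 0.525 × 50.34% / 20.39% = 1.2962
β_Renshaw = 0.275 × 36.93% / 20.39% = 0.4981
β_Talbot = 0.833 × 47.69% / 20.39% = 1.9483
β_P = Σ w_i β_i = 0.28×1.9277 + 0.19×1.2962 + 0.30×0.4981 + 0.23×1.9483 = 1.3836
E(R_P) = R_f + β_P × MRP = 4.79% + 1.3836 × 7.63% = 15.35%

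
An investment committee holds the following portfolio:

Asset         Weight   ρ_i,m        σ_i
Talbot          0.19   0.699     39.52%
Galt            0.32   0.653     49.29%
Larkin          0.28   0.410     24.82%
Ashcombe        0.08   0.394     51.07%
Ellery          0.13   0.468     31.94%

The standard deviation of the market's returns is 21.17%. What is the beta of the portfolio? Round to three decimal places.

1.037

β_Talbot = 0.699 × 39.52% / 21.17% = 1.3049
β_Galt = 0.653 × 49.29% / 21.17% = 1.5204
β_Larkin = 0.410 × 24.82% / 21.17% = 0.4807
β_Ashcombe = 0.394 × 51.07% / 21.17% = 0.9505
β_Ellery = 0.468 × 31.94% / 21.17% = 0.7061
β_P = Σ w_i β_i = 0.19×1.3049 + 0.32×1.5204 + 0.28×0.4807 + 0.08×0.9505 + 0.13×0.7061 = 1.0369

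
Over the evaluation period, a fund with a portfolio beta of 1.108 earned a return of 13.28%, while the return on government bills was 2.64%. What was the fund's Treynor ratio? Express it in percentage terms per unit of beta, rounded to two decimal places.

9.60%

Treynor = (R_P − R_f) / β_P = (13.28% − 2.64%) / 1.1080 = 10.64% / 1.1080 = 9.60%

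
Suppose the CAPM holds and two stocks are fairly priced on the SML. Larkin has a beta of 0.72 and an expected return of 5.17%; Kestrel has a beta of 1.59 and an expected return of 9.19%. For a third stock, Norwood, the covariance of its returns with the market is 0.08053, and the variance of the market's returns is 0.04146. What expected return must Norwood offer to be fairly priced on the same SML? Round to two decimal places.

MRP = (9.19% − 5.17%) / (1.59 − 0.72) = 4.6207%
R_f = 5.17% − 0.72 × 4.6207% = 1.8431%
β_Norwood = Cov / Var(R_m) = 0.08053 / 0.04146 = 1.9424
E(R_Norwood) = R_f + β × MRP = 1.8431% + 1.9424 × 4.6207% = 10.82%

10.82%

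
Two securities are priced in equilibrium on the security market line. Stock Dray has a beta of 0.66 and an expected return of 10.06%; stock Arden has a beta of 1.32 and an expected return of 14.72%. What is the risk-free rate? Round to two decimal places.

5.40%

Both satisfy E(R) = R_f + β·MRP, so the slope of the SML is
MRP = (14.72% − 10.06%) / (1.32 − 0.66) = 4.66% / 0.66 = 7.0606%
R_f = E(R_Dray) − β_Dray·MRP = 10.06% − 0.66 × 7.0606% = 5.4000%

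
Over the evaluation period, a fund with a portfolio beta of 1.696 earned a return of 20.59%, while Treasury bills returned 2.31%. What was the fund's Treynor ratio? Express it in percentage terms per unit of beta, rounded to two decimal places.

Treynor = (R_P − R_f) / β_P = (20.59% − 2.31%) / 1.6960 = 18.28% / 1.6960 = 10.78%

10.78%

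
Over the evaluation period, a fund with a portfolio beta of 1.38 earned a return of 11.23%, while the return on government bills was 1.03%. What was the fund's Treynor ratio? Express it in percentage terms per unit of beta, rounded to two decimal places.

Treynor = (R_P − R_f) / β_P = (11.23% − 1.03%) / 1.3800 = 10.20% / 1.3800 = 7.39%

7.39%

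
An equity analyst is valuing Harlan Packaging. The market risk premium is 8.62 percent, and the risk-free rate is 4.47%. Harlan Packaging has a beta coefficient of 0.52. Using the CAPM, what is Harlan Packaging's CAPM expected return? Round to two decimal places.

E(R) = R_f + β × MRP = 4.47% + 0.52 × 8.62% = 8.95%

8.95%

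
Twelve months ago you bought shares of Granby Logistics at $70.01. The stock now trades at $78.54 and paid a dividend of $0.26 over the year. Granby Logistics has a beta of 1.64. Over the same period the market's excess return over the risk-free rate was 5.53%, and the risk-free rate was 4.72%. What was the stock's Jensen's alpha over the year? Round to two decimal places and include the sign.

Realised HPR = (P1 + D1 − P0) / P0 = (78.54 + 0.26 − 70.01) / 70.01 = 8.79 / 70.01 = 12.5553%
CAPM required = R_f + β·MRP = 4.72% + 1.64 × 5.53% = 13.7892%
α = realised − required = 12.5553% − 13.7892% = -1.23%

-1.23%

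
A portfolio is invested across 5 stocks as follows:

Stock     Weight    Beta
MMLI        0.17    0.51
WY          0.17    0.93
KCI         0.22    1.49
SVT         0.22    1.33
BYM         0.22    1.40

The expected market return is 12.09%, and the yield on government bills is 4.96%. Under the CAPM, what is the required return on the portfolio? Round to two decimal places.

β_P = Σ w_i β_i = 0.17×0.51 + 0.17×0.93 + 0.22×1.49 + 0.22×1.33 + 0.22×1.40 = 1.1732
MRP = 12.09% − 4.96% = 7.13%
E(R_P) = R_f + β_P × MRP = 4.96% + 1.1732 × 7.13% = 13.32%

13.32%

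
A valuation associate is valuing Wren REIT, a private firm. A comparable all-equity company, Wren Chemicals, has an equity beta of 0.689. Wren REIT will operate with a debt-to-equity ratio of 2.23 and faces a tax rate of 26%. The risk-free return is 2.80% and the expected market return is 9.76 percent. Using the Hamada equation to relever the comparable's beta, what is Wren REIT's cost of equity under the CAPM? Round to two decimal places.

β_L = β_U × [1 + (1 − t)(D/E)] = 0.689 × [1 + (1 − 0.26) × 2.23]
    = 0.689 × [1 + 0.74 × 2.23] = 0.689 × 2.6502 = 1.8260
MRP = 9.76% − 2.80% = 6.96%
E(R) = R_f + β_L × MRP = 2.80% + 1.8260 × 6.96% = 15.51%

15.51%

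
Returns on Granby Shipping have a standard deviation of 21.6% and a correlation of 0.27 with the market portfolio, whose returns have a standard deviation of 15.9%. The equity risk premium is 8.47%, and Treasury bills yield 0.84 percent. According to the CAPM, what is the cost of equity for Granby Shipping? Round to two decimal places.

β = ρ × σ_i / σ_m = 0.27 × 21.6% / 15.9% = 0.3668
E(R) = 0.84% + 0.3668 × 8.47% = 3.95%

3.95%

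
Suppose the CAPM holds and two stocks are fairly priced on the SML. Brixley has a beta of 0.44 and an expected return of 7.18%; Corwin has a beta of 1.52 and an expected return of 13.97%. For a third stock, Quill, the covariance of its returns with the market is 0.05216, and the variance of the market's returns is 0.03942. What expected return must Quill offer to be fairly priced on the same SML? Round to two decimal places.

MRP = (13.97% − 7.18%) / (1.52 − 0.44) = 6.2870%
R_f = 7.18% − 0.44 × 6.2870% = 4.4137%
β_Quill = Cov / Var(R_m) = 0.05216 / 0.03942 = 1.3232
E(R_Quill) = R_f + β × MRP = 4.4137% + 1.3232 × 6.2870% = 12.73%

12.73%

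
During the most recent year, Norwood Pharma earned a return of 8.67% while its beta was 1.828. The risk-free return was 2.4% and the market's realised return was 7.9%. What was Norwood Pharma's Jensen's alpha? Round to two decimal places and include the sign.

Market excess return = 7.9% − 2.4% = 5.50%
CAPM benchmark = R_f + β(R_m − R_f) = 2.4% + 1.828 × 5.5% = 12.4540%
α = actual − benchmark = 8.67% − 12.4540% = -3.78%

-3.78%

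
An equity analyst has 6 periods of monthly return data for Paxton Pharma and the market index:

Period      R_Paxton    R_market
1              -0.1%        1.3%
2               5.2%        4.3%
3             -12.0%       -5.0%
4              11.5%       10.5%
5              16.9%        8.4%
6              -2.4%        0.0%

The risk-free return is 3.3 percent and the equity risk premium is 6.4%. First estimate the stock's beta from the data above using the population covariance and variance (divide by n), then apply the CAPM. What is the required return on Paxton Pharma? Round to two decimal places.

14.43%

Mean R_i = (-0.1 + 5.2 − 12.0 + 11.5 + 16.9 − 2.4) / 6 = 3.1833%
Mean R_m = (1.3 + 4.3 − 5.0 + 10.5 + 8.4 + 0.0) / 6 = 3.2500%
Σ(R_i − R̄_i)(R_m − R̄_m) = 282.8650  ⇒  Cov = 282.8650 / 6 = 47.1442
Σ(R_m − R̄_m)² = 162.6150  ⇒  Var(R_m) = 162.6150 / 6 = 27.1025
β = Cov / Var(R_m) = 47.1442 / 27.1025 = 1.7395
E(R) = R_f + β × MRP = 3.3% + 1.7395 × 6.4% = 14.43%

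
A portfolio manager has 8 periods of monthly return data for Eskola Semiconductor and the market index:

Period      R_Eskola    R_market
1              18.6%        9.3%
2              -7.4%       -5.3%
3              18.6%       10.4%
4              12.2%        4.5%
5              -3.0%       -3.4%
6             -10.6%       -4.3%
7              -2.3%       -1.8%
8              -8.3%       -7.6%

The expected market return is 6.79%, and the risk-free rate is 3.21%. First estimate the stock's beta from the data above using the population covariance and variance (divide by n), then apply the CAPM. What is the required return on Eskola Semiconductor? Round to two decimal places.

9.43%

Mean R_i = (18.6 − 7.4 + 18.6 + 12.2 − 3.0 − 10.6 − 2.3 − 8.3) / 8 = 2.2250%
Mean R_m = (9.3 − 5.3 + 10.4 + 4.5 − 3.4 − 4.3 − 1.8 − 7.6) / 8 = 0.2250%
Σ(R_i − R̄_i)(R_m − R̄_m) = 579.5350  ⇒  Cov = 579.5350 / 8 = 72.4419
Σ(R_m − R̄_m)² = 333.6350  ⇒  Var(R_m) = 333.6350 / 8 = 41.7044
β = Cov / Var(R_m) = 72.4419 / 41.7044 = 1.7370
MRP = 6.79% − 3.21% = 3.58%
E(R) = R_f + β × MRP = 3.21% + 1.7370 × 3.58% = 9.43%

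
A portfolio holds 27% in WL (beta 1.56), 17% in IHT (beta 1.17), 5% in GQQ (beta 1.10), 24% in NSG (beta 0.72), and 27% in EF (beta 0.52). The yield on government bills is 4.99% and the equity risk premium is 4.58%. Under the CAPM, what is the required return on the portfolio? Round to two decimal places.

β_P = Σ w_i β_i = 0.27×1.56 + 0.17×1.17 + 0.05×1.10 + 0.24×0.72 + 0.27×0.52 = 0.9883
E(R_P) = R_f + β_P × MRP = 4.99% + 0.9883 × 4.58% = 9.52%

9.52%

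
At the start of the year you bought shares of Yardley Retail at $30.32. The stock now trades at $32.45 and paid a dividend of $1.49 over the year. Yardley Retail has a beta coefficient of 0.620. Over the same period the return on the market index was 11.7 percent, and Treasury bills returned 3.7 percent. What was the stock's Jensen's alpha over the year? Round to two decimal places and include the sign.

+3.28%

Realised HPR = (P1 + D1 − P0) / P0 = (32.45 + 1.49 − 30.32) / 30.32 = 3.62 / 30.32 = 11.9393%
MRP = 11.7% − 3.7% = 8.00%
CAPM required = R_f + β·MRP = 3.7% + 0.620 × 8.0% = 8.6600%
α = realised − required = 11.9393% − 8.6600% = +3.28%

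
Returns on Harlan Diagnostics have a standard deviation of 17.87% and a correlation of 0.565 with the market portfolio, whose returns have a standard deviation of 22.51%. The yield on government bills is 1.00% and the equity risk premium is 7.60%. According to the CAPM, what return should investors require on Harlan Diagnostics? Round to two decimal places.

4.41%

β = ρ × σ_i / σ_m = 0.565 × 17.87% / 22.51% = 0.4485
E(R) = 1.00% + 0.4485 × 7.60% = 4.41%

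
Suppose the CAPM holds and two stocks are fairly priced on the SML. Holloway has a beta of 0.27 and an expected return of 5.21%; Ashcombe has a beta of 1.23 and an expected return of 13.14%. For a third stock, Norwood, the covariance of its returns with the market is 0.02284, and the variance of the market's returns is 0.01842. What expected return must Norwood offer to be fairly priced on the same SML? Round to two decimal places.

MRP = (13.14% − 5.21%) / (1.23 − 0.27) = 8.2604%
R_f = 5.21% − 0.27 × 8.2604% = 2.9797%
β_Norwood = Cov / Var(R_m) = 0.02284 / 0.01842 = 1.2400
E(R_Norwood) = R_f + β × MRP = 2.9797% + 1.2400 × 8.2604% = 13.22%

13.22%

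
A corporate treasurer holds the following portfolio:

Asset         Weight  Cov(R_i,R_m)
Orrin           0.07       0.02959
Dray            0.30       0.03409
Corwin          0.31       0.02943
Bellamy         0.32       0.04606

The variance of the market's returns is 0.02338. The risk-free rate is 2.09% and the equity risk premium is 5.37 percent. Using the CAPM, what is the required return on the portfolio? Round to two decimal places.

β_Orrin = 0.02959 / 0.02338 = 1.2656
β_Dray = 0.03409 / 0.02338 = 1.4581
β_Corwin = 0.02943 / 0.02338 = 1.2588
β_Bellamy = 0.04606 / 0.02338 = 1.9701
β_P = Σ w_i β_i = 0.07×1.2656 + 0.30×1.4581 + 0.31×1.2588 + 0.32×1.9701 = 1.5467
E(R_P) = R_f + β_P × MRP = 2.09% + 1.5467 × 5.37% = 10.40%

10.40%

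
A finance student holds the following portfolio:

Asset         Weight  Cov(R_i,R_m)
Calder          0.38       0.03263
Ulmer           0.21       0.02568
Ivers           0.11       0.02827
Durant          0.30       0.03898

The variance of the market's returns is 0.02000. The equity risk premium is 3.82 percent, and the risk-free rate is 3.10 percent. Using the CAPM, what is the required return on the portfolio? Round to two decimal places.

β_Calder = 0.03263 / 0.02000 = 1.6315
β_Ulmer = 0.02568 / 0.02000 = 1.2840
β_Ivers = 0.02827 / 0.02000 = 1.4135
β_Durant = 0.03898 / 0.02000 = 1.9490
β_P = Σ w_i β_i = 0.38×1.6315 + 0.21×1.2840 + 0.11×1.4135 + 0.30×1.9490 = 1.6298
E(R_P) = R_f + β_P × MRP = 3.10% + 1.6298 × 3.82% = 9.33%

9.33%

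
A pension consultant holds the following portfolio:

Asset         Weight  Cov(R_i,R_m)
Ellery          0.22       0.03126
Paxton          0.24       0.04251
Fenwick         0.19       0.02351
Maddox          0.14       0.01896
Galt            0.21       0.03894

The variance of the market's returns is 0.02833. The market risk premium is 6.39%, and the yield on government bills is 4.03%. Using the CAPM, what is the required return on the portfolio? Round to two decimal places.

β_Ellery = 0.03126 / 0.02833 = 1.1034
β_Paxton = 0.04251 / 0.02833 = 1.5005
β_Fenwick = 0.02351 / 0.02833 = 0.8299
β_Maddox = 0.01896 / 0.02833 = 0.6693
β_Galt = 0.03894 / 0.02833 = 1.3745
β_P = Σ w_i β_i = 0.22×1.1034 + 0.24×1.5005 + 0.19×0.8299 + 0.14×0.6693 + 0.21×1.3745 = 1.1429
E(R_P) = R_f + β_P × MRP = 4.03% + 1.1429 × 6.39% = 11.33%

11.33%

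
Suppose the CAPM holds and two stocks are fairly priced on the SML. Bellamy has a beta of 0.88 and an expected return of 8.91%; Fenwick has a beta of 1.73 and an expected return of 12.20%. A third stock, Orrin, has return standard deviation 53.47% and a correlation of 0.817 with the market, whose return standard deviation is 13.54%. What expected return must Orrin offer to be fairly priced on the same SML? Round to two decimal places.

17.99%

MRP = (12.20% − 8.91%) / (1.73 − 0.88) = 3.8706%
R_f = 8.91% − 0.88 × 3.8706% = 5.5039%
β_Orrin = ρ·σ_i/σ_m = 0.817 × 53.47 / 13.54 = 3.2264
E(R_Orrin) = R_f + β × MRP = 5.5039% + 3.2264 × 3.8706% = 17.99%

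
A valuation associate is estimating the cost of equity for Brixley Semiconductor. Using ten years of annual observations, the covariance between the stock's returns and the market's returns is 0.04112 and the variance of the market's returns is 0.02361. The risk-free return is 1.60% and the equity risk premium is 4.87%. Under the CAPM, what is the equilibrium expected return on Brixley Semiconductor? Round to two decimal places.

β = Cov(R_i, R_m) / Var(R_m) = 0.04112 / 0.02361 = 1.7416
E(R) = R_f + β × MRP = 1.60% + 1.7416 × 4.87% = 10.08%

10.08%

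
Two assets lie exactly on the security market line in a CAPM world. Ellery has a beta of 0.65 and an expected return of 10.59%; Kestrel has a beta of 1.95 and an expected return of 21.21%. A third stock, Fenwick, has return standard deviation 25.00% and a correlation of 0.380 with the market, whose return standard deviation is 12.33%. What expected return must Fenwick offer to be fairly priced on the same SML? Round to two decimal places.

MRP = (21.21% − 10.59%) / (1.95 − 0.65) = 8.1692%
R_f = 10.59% − 0.65 × 8.1692% = 5.2800%
β_Fenwick = ρ·σ_i/σ_m = 0.380 × 25.00 / 12.33 = 0.7705
E(R_Fenwick) = R_f + β × MRP = 5.2800% + 0.7705 × 8.1692% = 11.57%

11.57%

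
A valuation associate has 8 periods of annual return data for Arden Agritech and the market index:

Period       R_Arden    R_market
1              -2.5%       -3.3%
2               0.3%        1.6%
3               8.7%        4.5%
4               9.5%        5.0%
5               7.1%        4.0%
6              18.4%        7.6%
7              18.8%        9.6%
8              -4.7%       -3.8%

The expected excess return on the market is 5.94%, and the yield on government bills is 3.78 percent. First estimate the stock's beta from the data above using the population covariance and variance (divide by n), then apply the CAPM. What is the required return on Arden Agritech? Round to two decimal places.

Mean R_i = (-2.5 + 0.3 + 8.7 + 9.5 + 7.1 + 18.4 + 18.8 − 4.7) / 8 = 6.9500%
Mean R_m = (-3.3 + 1.6 + 4.5 + 5.0 + 4.0 + 7.6 + 9.6 − 3.8) / 8 = 3.1500%
Σ(R_i − R̄_i)(R_m − R̄_m) = 286.8200  ⇒  Cov = 286.8200 / 8 = 35.8525
Σ(R_m − R̄_m)² = 159.6800  ⇒  Var(R_m) = 159.6800 / 8 = 19.9600
β = Cov / Var(R_m) = 35.8525 / 19.9600 = 1.7962
E(R) = R_f + β × MRP = 3.78% + 1.7962 × 5.94% = 14.45%

14.45%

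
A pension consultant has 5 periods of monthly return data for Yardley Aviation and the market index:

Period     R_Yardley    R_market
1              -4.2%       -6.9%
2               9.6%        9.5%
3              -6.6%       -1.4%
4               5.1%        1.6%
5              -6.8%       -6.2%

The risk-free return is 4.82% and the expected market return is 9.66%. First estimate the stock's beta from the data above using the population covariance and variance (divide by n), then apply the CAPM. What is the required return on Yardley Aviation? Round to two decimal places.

9.64%

Mean R_i = (-4.2 + 9.6 − 6.6 + 5.1 − 6.8) / 5 = -0.5800%
Mean R_m = (-6.9 + 9.5 − 1.4 + 1.6 − 6.2) / 5 = -0.6800%
Σ(R_i − R̄_i)(R_m − R̄_m) = 177.7680  ⇒  Cov = 177.7680 / 5 = 35.5536
Σ(R_m − R̄_m)² = 178.5080  ⇒  Var(R_m) = 178.5080 / 5 = 35.7016
β = Cov / Var(R_m) = 35.5536 / 35.7016 = 0.9959
MRP = 9.66% − 4.82% = 4.84%
E(R) = R_f + β × MRP = 4.82% + 0.9959 × 4.84% = 9.64%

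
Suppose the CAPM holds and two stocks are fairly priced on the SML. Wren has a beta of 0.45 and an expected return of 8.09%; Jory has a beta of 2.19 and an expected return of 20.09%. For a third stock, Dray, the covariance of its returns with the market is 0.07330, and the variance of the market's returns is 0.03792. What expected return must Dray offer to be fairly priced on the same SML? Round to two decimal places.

MRP = (20.09% − 8.09%) / (2.19 − 0.45) = 6.8966%
R_f = 8.09% − 0.45 × 6.8966% = 4.9865%
β_Dray = Cov / Var(R_m) = 0.07330 / 0.03792 = 1.9330
E(R_Dray) = R_f + β × MRP = 4.9865% + 1.9330 × 6.8966% = 18.32%

18.32%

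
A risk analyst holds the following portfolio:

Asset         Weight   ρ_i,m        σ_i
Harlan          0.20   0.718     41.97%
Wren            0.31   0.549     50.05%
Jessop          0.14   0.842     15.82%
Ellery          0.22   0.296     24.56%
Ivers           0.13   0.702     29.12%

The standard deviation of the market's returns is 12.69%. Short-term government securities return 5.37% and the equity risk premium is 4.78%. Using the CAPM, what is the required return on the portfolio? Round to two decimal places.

13.15%

β_Harlan = 0.718 × 41.97% / 12.69% = 2.3747
β_Wren = 0.549 × 50.05% / 12.69% = 2.1653
β_Jessop = 0.842 × 15.82% / 12.69% = 1.0497
β_Ellery = 0.296 × 24.56% / 12.69% = 0.5729
β_Ivers = 0.702 × 29.12% / 12.69% = 1.6109
β_P = Σ w_i β_i = 0.20×2.3747 + 0.31×2.1653 + 0.14×1.0497 + 0.22×0.5729 + 0.13×1.6109 = 1.6286
E(R_P) = R_f + β_P × MRP = 5.37% + 1.6286 × 4.78% = 13.15%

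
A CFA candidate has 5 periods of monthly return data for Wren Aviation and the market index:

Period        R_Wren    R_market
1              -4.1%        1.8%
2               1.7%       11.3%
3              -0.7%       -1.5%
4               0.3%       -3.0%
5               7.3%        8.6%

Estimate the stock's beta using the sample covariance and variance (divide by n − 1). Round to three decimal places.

0.378

Mean R_i = (-4.1 + 1.7 − 0.7 + 0.3 + 7.3) / 5 = 0.9000%
Mean R_m = (1.8 + 11.3 − 1.5 − 3.0 + 8.6) / 5 = 3.4400%
Σ(R_i − R̄_i)(R_m − R̄_m) = 59.2800  ⇒  Cov = 59.2800 / 4 = 14.8200
Σ(R_m − R̄_m)² = 156.9720  ⇒  Var(R_m) = 156.9720 / 4 = 39.2430
β = Cov / Var(R_m) = 14.8200 / 39.2430 = 0.3776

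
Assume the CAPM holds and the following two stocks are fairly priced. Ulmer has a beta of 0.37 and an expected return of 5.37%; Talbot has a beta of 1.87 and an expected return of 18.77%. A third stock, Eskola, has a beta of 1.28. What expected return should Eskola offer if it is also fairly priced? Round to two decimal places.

13.50%

MRP (SML slope) = (18.77% − 5.37%) / (1.87 − 0.37) = 13.40% / 1.50 = 8.9333%
R_f (intercept) = 5.37% − 0.37 × 8.9333% = 2.0647%
E(R_Eskola) = R_f + β × MRP = 2.0647% + 1.28 × 8.9333% = 13.50%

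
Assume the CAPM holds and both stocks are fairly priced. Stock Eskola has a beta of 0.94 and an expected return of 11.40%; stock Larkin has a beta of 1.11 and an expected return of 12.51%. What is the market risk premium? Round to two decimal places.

Both satisfy E(R) = R_f + β·MRP, so the slope of the SML is
MRP = (12.51% − 11.40%) / (1.11 − 0.94) = 1.11% / 0.17 = 6.5294%

6.53%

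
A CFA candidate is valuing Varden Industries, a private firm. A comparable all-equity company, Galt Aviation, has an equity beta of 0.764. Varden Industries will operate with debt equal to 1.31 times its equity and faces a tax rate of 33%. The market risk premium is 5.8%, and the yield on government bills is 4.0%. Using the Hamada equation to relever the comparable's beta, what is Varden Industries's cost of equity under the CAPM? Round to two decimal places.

12.32%

β_L = β_U × [1 + (1 − t)(D/E)] = 0.764 × [1 + (1 − 0.33) × 1.31]
    = 0.764 × [1 + 0.67 × 1.31] = 0.764 × 1.8777 = 1.4346
E(R) = R_f + β_L × MRP = 4.0% + 1.4346 × 5.8% = 12.32%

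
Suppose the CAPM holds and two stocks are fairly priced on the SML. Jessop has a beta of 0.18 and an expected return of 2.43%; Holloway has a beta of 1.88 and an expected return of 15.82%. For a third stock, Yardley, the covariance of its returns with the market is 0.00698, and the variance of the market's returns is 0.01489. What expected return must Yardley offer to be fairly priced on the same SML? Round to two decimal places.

MRP = (15.82% − 2.43%) / (1.88 − 0.18) = 7.8765%
R_f = 2.43% − 0.18 × 7.8765% = 1.0122%
β_Yardley = Cov / Var(R_m) = 0.00698 / 0.01489 = 0.4688
E(R_Yardley) = R_f + β × MRP = 1.0122% + 0.4688 × 7.8765% = 4.70%

4.70%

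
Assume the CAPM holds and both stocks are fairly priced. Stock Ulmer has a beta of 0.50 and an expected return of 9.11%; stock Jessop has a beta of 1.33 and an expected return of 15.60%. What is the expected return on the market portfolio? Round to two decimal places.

13.02%

Both satisfy E(R) = R_f + β·MRP, so the slope of the SML is
MRP = (15.60% − 9.11%) / (1.33 − 0.50) = 6.49% / 0.83 = 7.8193%
R_f = E(R_Ulmer) − β_Ulmer·MRP = 9.11% − 0.50 × 7.8193% = 5.2004%
E(R_m) = R_f + MRP = 5.2004% + 7.8193% = 13.02%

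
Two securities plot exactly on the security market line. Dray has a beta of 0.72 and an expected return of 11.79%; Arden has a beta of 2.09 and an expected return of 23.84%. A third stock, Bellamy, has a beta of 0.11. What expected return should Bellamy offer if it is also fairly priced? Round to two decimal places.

6.42%

MRP (SML slope) = (23.84% − 11.79%) / (2.09 − 0.72) = 12.05% / 1.37 = 8.7956%
R_f (intercept) = 11.79% − 0.72 × 8.7956% = 5.4572%
E(R_Bellamy) = R_f + β × MRP = 5.4572% + 0.11 × 8.7956% = 6.42%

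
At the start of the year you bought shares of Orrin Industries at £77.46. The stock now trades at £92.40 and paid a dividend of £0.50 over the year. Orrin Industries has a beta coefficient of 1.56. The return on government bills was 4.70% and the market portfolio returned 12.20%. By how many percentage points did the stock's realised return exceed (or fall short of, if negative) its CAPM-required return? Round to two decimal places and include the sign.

+3.53%

Realised HPR = (P1 + D1 − P0) / P0 = (92.40 + 0.50 − 77.46) / 77.46 = 15.44 / 77.46 = 19.9329%
MRP = 12.20% − 4.70% = 7.50%
CAPM required = R_f + β·MRP = 4.70% + 1.56 × 7.50% = 16.4000%
α = realised − required = 19.9329% − 16.4000% = +3.53%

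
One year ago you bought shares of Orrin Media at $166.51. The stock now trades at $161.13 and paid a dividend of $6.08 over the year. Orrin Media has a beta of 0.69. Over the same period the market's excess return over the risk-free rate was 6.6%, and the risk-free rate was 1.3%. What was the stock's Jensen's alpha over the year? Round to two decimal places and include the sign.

Realised HPR = (P1 + D1 − P0) / P0 = (161.13 + 6.08 − 166.51) / 166.51 = 0.70 / 166.51 = 0.4204%
CAPM required = R_f + β·MRP = 1.3% + 0.69 × 6.6% = 5.8540%
α = realised − required = 0.4204% − 5.8540% = -5.43%

-5.43%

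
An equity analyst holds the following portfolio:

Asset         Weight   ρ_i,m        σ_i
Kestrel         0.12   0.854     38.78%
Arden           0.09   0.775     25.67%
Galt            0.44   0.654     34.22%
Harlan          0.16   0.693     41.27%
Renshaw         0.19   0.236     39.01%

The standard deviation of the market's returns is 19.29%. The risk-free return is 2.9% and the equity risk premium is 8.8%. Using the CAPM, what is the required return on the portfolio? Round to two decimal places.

12.91%

β_Kestrel = 0.854 × 38.78% / 19.29% = 1.7169
β_Arden = 0.775 × 25.67% / 19.29% = 1.0313
β_Galt = 0.654 × 34.22% / 19.29% = 1.1602
β_Harlan = 0.693 × 41.27% / 19.29% = 1.4826
β_Renshaw = 0.236 × 39.01% / 19.29% = 0.4773
β_P = Σ w_i β_i = 0.12×1.7169 + 0.09×1.0313 + 0.44×1.1602 + 0.16×1.4826 + 0.19×0.4773 = 1.1372
E(R_P) = R_f + β_P × MRP = 2.9% + 1.1372 × 8.8% = 12.91%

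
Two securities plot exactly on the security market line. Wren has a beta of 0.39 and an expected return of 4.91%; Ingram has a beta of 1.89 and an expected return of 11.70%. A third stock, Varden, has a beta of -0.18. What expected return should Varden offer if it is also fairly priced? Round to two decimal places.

MRP (SML slope) = (11.70% − 4.91%) / (1.89 − 0.39) = 6.79% / 1.50 = 4.5267%
R_f (intercept) = 4.91% − 0.39 × 4.5267% = 3.1446%
E(R_Varden) = R_f + β × MRP = 3.1446% + -0.18 × 4.5267% = 2.33%

2.33%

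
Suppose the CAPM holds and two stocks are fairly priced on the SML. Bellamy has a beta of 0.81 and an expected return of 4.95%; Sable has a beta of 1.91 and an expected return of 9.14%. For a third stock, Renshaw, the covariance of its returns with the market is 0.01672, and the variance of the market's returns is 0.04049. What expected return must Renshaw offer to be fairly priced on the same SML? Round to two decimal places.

3.44%

MRP = (9.14% − 4.95%) / (1.91 − 0.81) = 3.8091%
R_f = 4.95% − 0.81 × 3.8091% = 1.8646%
β_Renshaw = Cov / Var(R_m) = 0.01672 / 0.04049 = 0.4129
E(R_Renshaw) = R_f + β × MRP = 1.8646% + 0.4129 × 3.8091% = 3.44%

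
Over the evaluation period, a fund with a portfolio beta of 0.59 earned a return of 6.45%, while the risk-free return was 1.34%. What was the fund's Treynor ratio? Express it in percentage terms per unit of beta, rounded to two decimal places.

Treynor = (R_P − R_f) / β_P = (6.45% − 1.34%) / 0.5900 = 5.11% / 0.5900 = 8.66%

8.66%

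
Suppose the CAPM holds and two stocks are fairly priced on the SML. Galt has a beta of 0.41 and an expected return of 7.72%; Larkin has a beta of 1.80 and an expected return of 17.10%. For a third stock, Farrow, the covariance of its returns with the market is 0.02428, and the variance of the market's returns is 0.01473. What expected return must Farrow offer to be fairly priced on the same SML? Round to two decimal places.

16.08%

MRP = (17.10% − 7.72%) / (1.80 − 0.41) = 6.7482%
R_f = 7.72% − 0.41 × 6.7482% = 4.9532%
β_Farrow = Cov / Var(R_m) = 0.02428 / 0.01473 = 1.6483
E(R_Farrow) = R_f + β × MRP = 4.9532% + 1.6483 × 6.7482% = 16.08%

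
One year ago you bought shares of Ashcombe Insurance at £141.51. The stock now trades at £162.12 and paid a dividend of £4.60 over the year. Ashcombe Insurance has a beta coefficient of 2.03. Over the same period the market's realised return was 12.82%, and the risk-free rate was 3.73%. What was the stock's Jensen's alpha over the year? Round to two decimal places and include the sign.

Realised HPR = (P1 + D1 − P0) / P0 = (162.12 + 4.60 − 141.51) / 141.51 = 25.21 / 141.51 = 17.8150%
MRP = 12.82% − 3.73% = 9.09%
CAPM required = R_f + β·MRP = 3.73% + 2.03 × 9.09% = 22.1827%
α = realised − required = 17.8150% − 22.1827% = -4.37%

-4.37%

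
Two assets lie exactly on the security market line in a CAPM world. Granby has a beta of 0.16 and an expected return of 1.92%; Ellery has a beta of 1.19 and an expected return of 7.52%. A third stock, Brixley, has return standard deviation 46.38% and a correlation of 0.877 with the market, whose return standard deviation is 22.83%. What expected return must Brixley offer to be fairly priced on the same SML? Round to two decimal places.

10.74%

MRP = (7.52% − 1.92%) / (1.19 − 0.16) = 5.4369%
R_f = 1.92% − 0.16 × 5.4369% = 1.0501%
β_Brixley = ρ·σ_i/σ_m = 0.877 × 46.38 / 22.83 = 1.7817
E(R_Brixley) = R_f + β × MRP = 1.0501% + 1.7817 × 5.4369% = 10.74%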